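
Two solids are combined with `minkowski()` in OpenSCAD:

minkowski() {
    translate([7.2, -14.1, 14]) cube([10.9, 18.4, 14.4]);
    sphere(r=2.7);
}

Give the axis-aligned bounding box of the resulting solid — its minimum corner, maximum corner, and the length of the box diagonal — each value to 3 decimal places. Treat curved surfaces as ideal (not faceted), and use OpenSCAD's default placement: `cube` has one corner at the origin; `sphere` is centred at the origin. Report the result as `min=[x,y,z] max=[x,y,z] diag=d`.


min=[4.500,-16.800,11.300] max=[20.800,7.000,31.100] diag=34.988

A = translate([7.2, -14.1, 14]) cube([10.9, 18.4, 14.4]) → bbox [7.2,-14.1,14] .. [18.1,4.3,28.4]
B = sphere(r=2.7) → bbox [-2.7,-2.7,-2.7] .. [2.7,2.7,2.7]
lo = A.lo+B.lo = [7.2-2.7, -14.1-2.7, 14-2.7] = [4.500,-16.800,11.300]
hi = A.hi+B.hi = [18.1+2.7, 4.3+2.7, 28.4+2.7] = [20.800,7.000,31.100]
diag = √(16.3²+23.8²+19.8²) = √1224.17 = 34.988


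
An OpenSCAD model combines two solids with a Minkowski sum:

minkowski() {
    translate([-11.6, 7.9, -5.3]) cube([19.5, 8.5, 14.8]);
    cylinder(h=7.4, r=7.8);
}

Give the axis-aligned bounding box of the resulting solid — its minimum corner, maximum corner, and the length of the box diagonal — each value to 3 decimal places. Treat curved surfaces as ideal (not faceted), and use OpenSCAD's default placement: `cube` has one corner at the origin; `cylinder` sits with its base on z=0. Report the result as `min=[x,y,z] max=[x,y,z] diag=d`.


A = translate([-11.6, 7.9, -5.3]) cube([19.5, 8.5, 14.8]) → bbox [-11.6,7.9,-5.3] .. [7.9,16.4,9.5]
B = cylinder(h=7.4, r=7.8) → bbox [-7.8,-7.8,0] .. [7.8,7.8,7.4]
lo = A.lo+B.lo = [-11.6-7.8, 7.9-7.8, -5.3+0] = [-19.400,0.100,-5.300]
hi = A.hi+B.hi = [7.9+7.8, 16.4+7.8, 9.5+7.4] = [15.700,24.200,16.900]
diag = √(35.1²+24.1²+22.2²) = √2305.66 = 48.017

min=[-19.400,0.100,-5.300] max=[15.700,24.200,16.900] diag=48.017


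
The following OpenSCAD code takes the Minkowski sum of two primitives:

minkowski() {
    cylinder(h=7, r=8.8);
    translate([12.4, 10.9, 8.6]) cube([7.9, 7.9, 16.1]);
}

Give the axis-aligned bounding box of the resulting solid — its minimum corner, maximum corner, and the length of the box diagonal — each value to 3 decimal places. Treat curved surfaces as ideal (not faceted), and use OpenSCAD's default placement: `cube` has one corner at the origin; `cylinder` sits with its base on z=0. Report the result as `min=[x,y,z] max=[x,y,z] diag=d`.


min=[3.600,2.100,8.600] max=[29.100,27.600,31.700] diag=42.827

A = translate([12.4, 10.9, 8.6]) cube([7.9, 7.9, 16.1]) → bbox [12.4,10.9,8.6] .. [20.3,18.8,24.7]
B = cylinder(h=7, r=8.8) → bbox [-8.8,-8.8,0] .. [8.8,8.8,7]
lo = A.lo+B.lo = [12.4-8.8, 10.9-8.8, 8.6+0] = [3.600,2.100,8.600]
hi = A.hi+B.hi = [20.3+8.8, 18.8+8.8, 24.7+7] = [29.100,27.600,31.700]
diag = √(25.5²+25.5²+23.1²) = √1834.11 = 42.827


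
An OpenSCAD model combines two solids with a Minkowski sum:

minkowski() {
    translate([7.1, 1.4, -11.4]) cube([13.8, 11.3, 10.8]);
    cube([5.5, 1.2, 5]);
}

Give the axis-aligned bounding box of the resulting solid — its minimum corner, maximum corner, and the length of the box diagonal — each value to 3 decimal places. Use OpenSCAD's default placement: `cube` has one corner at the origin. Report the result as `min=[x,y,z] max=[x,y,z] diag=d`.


A = translate([7.1, 1.4, -11.4]) cube([13.8, 11.3, 10.8]) → bbox [7.1,1.4,-11.4] .. [20.9,12.7,-0.6]
B = cube([5.5, 1.2, 5]) → bbox [0,0,0] .. [5.5,1.2,5]
lo = A.lo+B.lo = [7.1+0, 1.4+0, -11.4+0] = [7.100,1.400,-11.400]
hi = A.hi+B.hi = [20.9+5.5, 12.7+1.2, -0.6+5] = [26.400,13.900,4.400]
diag = √(19.3²+12.5²+15.8²) = √778.38 = 27.899

min=[7.100,1.400,-11.400] max=[26.400,13.900,4.400] diag=27.899


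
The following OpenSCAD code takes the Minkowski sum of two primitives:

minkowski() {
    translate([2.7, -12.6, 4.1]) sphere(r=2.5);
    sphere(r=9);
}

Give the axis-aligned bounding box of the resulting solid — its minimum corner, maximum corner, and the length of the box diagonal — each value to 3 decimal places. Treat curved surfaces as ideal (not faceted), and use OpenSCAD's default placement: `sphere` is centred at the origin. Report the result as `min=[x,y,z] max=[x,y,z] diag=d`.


min=[-8.800,-24.100,-7.400] max=[14.200,-1.100,15.600] diag=39.837

A = translate([2.7, -12.6, 4.1]) sphere(r=2.5) → bbox [0.2,-15.1,1.6] .. [5.2,-10.1,6.6]
B = sphere(r=9) → bbox [-9,-9,-9] .. [9,9,9]
lo = A.lo+B.lo = [0.2-9, -15.1-9, 1.6-9] = [-8.800,-24.100,-7.400]
hi = A.hi+B.hi = [5.2+9, -10.1+9, 6.6+9] = [14.200,-1.100,15.600]
diag = √(23²+23²+23²) = √1587 = 39.837


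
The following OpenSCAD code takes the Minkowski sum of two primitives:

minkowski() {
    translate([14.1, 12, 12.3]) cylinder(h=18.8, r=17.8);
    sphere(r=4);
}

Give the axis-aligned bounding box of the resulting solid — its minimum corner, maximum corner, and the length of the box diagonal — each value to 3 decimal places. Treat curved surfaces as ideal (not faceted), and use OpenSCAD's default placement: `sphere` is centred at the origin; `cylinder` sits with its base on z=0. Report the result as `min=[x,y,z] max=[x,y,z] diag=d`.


A = translate([14.1, 12, 12.3]) cylinder(h=18.8, r=17.8) → bbox [-3.7,-5.8,12.3] .. [31.9,29.8,31.1]
B = sphere(r=4) → bbox [-4,-4,-4] .. [4,4,4]
lo = A.lo+B.lo = [-3.7-4, -5.8-4, 12.3-4] = [-7.700,-9.800,8.300]
hi = A.hi+B.hi = [31.9+4, 29.8+4, 31.1+4] = [35.900,33.800,35.100]
diag = √(43.6²+43.6²+26.8²) = √4520.16 = 67.232

min=[-7.700,-9.800,8.300] max=[35.900,33.800,35.100] diag=67.232


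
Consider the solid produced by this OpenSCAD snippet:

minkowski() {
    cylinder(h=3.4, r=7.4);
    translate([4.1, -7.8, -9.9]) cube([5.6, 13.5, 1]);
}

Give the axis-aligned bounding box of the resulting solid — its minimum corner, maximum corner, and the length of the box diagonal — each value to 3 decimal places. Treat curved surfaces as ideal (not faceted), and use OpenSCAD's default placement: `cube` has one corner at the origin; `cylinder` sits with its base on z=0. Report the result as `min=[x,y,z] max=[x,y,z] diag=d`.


A = translate([4.1, -7.8, -9.9]) cube([5.6, 13.5, 1]) → bbox [4.1,-7.8,-9.9] .. [9.7,5.7,-8.9]
B = cylinder(h=3.4, r=7.4) → bbox [-7.4,-7.4,0] .. [7.4,7.4,3.4]
lo = A.lo+B.lo = [4.1-7.4, -7.8-7.4, -9.9+0] = [-3.300,-15.200,-9.900]
hi = A.hi+B.hi = [9.7+7.4, 5.7+7.4, -8.9+3.4] = [17.100,13.100,-5.500]
diag = √(20.4²+28.3²+4.4²) = √1236.41 = 35.163

min=[-3.300,-15.200,-9.900] max=[17.100,13.100,-5.500] diag=35.163


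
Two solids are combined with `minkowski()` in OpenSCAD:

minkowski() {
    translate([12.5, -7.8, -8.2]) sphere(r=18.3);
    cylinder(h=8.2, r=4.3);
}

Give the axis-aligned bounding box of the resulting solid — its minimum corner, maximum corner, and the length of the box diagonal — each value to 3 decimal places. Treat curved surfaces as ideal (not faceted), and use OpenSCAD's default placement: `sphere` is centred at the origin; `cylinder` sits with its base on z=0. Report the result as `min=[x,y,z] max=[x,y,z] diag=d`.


min=[-10.100,-30.400,-26.500] max=[35.100,14.800,18.300] diag=78.058

A = translate([12.5, -7.8, -8.2]) sphere(r=18.3) → bbox [-5.8,-26.1,-26.5] .. [30.8,10.5,10.1]
B = cylinder(h=8.2, r=4.3) → bbox [-4.3,-4.3,0] .. [4.3,4.3,8.2]
lo = A.lo+B.lo = [-5.8-4.3, -26.1-4.3, -26.5+0] = [-10.100,-30.400,-26.500]
hi = A.hi+B.hi = [30.8+4.3, 10.5+4.3, 10.1+8.2] = [35.100,14.800,18.300]
diag = √(45.2²+45.2²+44.8²) = √6093.12 = 78.058


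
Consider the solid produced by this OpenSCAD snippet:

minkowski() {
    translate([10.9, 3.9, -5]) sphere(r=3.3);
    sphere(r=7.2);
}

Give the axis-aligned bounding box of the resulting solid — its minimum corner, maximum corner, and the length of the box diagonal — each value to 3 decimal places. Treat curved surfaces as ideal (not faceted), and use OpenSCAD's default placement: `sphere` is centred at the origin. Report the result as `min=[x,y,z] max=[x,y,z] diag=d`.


min=[0.400,-6.600,-15.500] max=[21.400,14.400,5.500] diag=36.373

A = translate([10.9, 3.9, -5]) sphere(r=3.3) → bbox [7.6,0.6,-8.3] .. [14.2,7.2,-1.7]
B = sphere(r=7.2) → bbox [-7.2,-7.2,-7.2] .. [7.2,7.2,7.2]
lo = A.lo+B.lo = [7.6-7.2, 0.6-7.2, -8.3-7.2] = [0.400,-6.600,-15.500]
hi = A.hi+B.hi = [14.2+7.2, 7.2+7.2, -1.7+7.2] = [21.400,14.400,5.500]
diag = √(21²+21²+21²) = √1323 = 36.373


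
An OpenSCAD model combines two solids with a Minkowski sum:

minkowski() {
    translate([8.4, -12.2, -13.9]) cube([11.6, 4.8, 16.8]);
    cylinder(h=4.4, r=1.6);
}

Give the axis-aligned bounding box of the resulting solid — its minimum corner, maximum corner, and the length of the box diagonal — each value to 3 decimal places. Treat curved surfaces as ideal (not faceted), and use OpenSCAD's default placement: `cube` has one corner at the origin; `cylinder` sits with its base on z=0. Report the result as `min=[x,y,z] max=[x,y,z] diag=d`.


min=[6.800,-13.800,-13.900] max=[21.600,-5.800,7.300] diag=27.064

A = translate([8.4, -12.2, -13.9]) cube([11.6, 4.8, 16.8]) → bbox [8.4,-12.2,-13.9] .. [20,-7.4,2.9]
B = cylinder(h=4.4, r=1.6) → bbox [-1.6,-1.6,0] .. [1.6,1.6,4.4]
lo = A.lo+B.lo = [8.4-1.6, -12.2-1.6, -13.9+0] = [6.800,-13.800,-13.900]
hi = A.hi+B.hi = [20+1.6, -7.4+1.6, 2.9+4.4] = [21.600,-5.800,7.300]
diag = √(14.8²+8²+21.2²) = √732.48 = 27.064


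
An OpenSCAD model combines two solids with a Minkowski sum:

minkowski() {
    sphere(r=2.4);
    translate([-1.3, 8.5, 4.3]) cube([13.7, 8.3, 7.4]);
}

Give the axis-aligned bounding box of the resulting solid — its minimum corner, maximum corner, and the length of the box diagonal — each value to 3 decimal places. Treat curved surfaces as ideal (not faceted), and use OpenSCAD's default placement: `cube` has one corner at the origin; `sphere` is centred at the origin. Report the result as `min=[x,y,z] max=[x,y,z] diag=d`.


A = translate([-1.3, 8.5, 4.3]) cube([13.7, 8.3, 7.4]) → bbox [-1.3,8.5,4.3] .. [12.4,16.8,11.7]
B = sphere(r=2.4) → bbox [-2.4,-2.4,-2.4] .. [2.4,2.4,2.4]
lo = A.lo+B.lo = [-1.3-2.4, 8.5-2.4, 4.3-2.4] = [-3.700,6.100,1.900]
hi = A.hi+B.hi = [12.4+2.4, 16.8+2.4, 11.7+2.4] = [14.800,19.200,14.100]
diag = √(18.5²+13.1²+12.2²) = √662.7 = 25.743

min=[-3.700,6.100,1.900] max=[14.800,19.200,14.100] diag=25.743


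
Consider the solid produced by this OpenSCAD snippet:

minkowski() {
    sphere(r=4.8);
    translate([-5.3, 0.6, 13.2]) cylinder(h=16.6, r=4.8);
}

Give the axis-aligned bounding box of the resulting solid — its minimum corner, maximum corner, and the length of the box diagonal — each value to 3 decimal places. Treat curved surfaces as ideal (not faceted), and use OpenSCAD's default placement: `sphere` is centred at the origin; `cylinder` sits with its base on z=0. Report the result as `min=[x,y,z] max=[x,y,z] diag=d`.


min=[-14.900,-9.000,8.400] max=[4.300,10.200,34.600] diag=37.732

A = translate([-5.3, 0.6, 13.2]) cylinder(h=16.6, r=4.8) → bbox [-10.1,-4.2,13.2] .. [-0.5,5.4,29.8]
B = sphere(r=4.8) → bbox [-4.8,-4.8,-4.8] .. [4.8,4.8,4.8]
lo = A.lo+B.lo = [-10.1-4.8, -4.2-4.8, 13.2-4.8] = [-14.900,-9.000,8.400]
hi = A.hi+B.hi = [-0.5+4.8, 5.4+4.8, 29.8+4.8] = [4.300,10.200,34.600]
diag = √(19.2²+19.2²+26.2²) = √1423.72 = 37.732


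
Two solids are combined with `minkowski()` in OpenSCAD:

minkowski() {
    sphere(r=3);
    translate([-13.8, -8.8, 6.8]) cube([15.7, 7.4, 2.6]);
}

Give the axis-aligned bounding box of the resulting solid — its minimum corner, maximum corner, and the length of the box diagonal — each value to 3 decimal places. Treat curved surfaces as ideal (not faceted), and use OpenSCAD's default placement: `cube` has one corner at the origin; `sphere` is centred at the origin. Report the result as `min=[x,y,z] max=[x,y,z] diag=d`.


A = translate([-13.8, -8.8, 6.8]) cube([15.7, 7.4, 2.6]) → bbox [-13.8,-8.8,6.8] .. [1.9,-1.4,9.4]
B = sphere(r=3) → bbox [-3,-3,-3] .. [3,3,3]
lo = A.lo+B.lo = [-13.8-3, -8.8-3, 6.8-3] = [-16.800,-11.800,3.800]
hi = A.hi+B.hi = [1.9+3, -1.4+3, 9.4+3] = [4.900,1.600,12.400]
diag = √(21.7²+13.4²+8.6²) = √724.41 = 26.915

min=[-16.800,-11.800,3.800] max=[4.900,1.600,12.400] diag=26.915


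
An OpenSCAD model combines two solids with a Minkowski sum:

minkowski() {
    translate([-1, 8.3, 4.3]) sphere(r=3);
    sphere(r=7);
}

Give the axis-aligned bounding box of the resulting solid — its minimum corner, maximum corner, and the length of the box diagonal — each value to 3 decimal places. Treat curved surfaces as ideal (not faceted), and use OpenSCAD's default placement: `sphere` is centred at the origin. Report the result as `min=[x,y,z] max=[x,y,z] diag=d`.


min=[-11.000,-1.700,-5.700] max=[9.000,18.300,14.300] diag=34.641

A = translate([-1, 8.3, 4.3]) sphere(r=3) → bbox [-4,5.3,1.3] .. [2,11.3,7.3]
B = sphere(r=7) → bbox [-7,-7,-7] .. [7,7,7]
lo = A.lo+B.lo = [-4-7, 5.3-7, 1.3-7] = [-11.000,-1.700,-5.700]
hi = A.hi+B.hi = [2+7, 11.3+7, 7.3+7] = [9.000,18.300,14.300]
diag = √(20²+20²+20²) = √1200 = 34.641


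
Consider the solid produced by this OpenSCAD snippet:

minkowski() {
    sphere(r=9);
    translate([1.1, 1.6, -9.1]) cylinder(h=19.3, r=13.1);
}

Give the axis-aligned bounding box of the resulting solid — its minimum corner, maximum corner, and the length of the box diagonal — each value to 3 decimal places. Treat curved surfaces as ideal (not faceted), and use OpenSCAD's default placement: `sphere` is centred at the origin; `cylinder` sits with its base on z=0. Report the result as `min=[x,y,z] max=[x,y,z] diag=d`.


A = translate([1.1, 1.6, -9.1]) cylinder(h=19.3, r=13.1) → bbox [-12,-11.5,-9.1] .. [14.2,14.7,10.2]
B = sphere(r=9) → bbox [-9,-9,-9] .. [9,9,9]
lo = A.lo+B.lo = [-12-9, -11.5-9, -9.1-9] = [-21.000,-20.500,-18.100]
hi = A.hi+B.hi = [14.2+9, 14.7+9, 10.2+9] = [23.200,23.700,19.200]
diag = √(44.2²+44.2²+37.3²) = √5298.57 = 72.791

min=[-21.000,-20.500,-18.100] max=[23.200,23.700,19.200] diag=72.791


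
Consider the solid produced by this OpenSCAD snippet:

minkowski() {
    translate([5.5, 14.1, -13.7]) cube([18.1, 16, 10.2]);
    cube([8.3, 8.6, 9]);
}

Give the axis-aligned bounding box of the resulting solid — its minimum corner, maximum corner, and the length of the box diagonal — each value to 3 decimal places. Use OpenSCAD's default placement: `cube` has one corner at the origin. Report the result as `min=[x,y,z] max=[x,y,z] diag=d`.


A = translate([5.5, 14.1, -13.7]) cube([18.1, 16, 10.2]) → bbox [5.5,14.1,-13.7] .. [23.6,30.1,-3.5]
B = cube([8.3, 8.6, 9]) → bbox [0,0,0] .. [8.3,8.6,9]
lo = A.lo+B.lo = [5.5+0, 14.1+0, -13.7+0] = [5.500,14.100,-13.700]
hi = A.hi+B.hi = [23.6+8.3, 30.1+8.6, -3.5+9] = [31.900,38.700,5.500]
diag = √(26.4²+24.6²+19.2²) = √1670.76 = 40.875

min=[5.500,14.100,-13.700] max=[31.900,38.700,5.500] diag=40.875


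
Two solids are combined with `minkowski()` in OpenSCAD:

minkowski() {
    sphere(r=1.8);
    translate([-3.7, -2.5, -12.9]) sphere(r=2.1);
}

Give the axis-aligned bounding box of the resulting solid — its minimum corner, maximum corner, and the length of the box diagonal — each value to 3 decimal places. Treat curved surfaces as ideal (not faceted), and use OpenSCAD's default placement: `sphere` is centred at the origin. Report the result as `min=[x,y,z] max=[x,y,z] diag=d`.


A = translate([-3.7, -2.5, -12.9]) sphere(r=2.1) → bbox [-5.8,-4.6,-15] .. [-1.6,-0.4,-10.8]
B = sphere(r=1.8) → bbox [-1.8,-1.8,-1.8] .. [1.8,1.8,1.8]
lo = A.lo+B.lo = [-5.8-1.8, -4.6-1.8, -15-1.8] = [-7.600,-6.400,-16.800]
hi = A.hi+B.hi = [-1.6+1.8, -0.4+1.8, -10.8+1.8] = [0.200,1.400,-9.000]
diag = √(7.8²+7.8²+7.8²) = √182.52 = 13.510

min=[-7.600,-6.400,-16.800] max=[0.200,1.400,-9.000] diag=13.510


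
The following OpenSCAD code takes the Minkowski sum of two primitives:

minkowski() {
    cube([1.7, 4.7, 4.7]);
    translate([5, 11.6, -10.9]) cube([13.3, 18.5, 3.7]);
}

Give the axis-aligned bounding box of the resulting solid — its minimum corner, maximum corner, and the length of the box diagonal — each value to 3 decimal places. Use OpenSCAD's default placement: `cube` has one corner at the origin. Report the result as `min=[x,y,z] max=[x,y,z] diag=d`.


min=[5.000,11.600,-10.900] max=[20.000,34.800,-2.500] diag=28.876

A = translate([5, 11.6, -10.9]) cube([13.3, 18.5, 3.7]) → bbox [5,11.6,-10.9] .. [18.3,30.1,-7.2]
B = cube([1.7, 4.7, 4.7]) → bbox [0,0,0] .. [1.7,4.7,4.7]
lo = A.lo+B.lo = [5+0, 11.6+0, -10.9+0] = [5.000,11.600,-10.900]
hi = A.hi+B.hi = [18.3+1.7, 30.1+4.7, -7.2+4.7] = [20.000,34.800,-2.500]
diag = √(15²+23.2²+8.4²) = √833.8 = 28.876


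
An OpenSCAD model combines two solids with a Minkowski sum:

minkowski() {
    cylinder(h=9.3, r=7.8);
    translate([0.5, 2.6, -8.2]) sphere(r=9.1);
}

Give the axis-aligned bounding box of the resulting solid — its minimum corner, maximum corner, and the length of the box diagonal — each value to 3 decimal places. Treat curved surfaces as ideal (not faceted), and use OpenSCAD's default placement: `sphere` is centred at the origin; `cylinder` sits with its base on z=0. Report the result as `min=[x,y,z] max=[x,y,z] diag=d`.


min=[-16.400,-14.300,-17.300] max=[17.400,19.500,10.200] diag=55.146

A = translate([0.5, 2.6, -8.2]) sphere(r=9.1) → bbox [-8.6,-6.5,-17.3] .. [9.6,11.7,0.9]
B = cylinder(h=9.3, r=7.8) → bbox [-7.8,-7.8,0] .. [7.8,7.8,9.3]
lo = A.lo+B.lo = [-8.6-7.8, -6.5-7.8, -17.3+0] = [-16.400,-14.300,-17.300]
hi = A.hi+B.hi = [9.6+7.8, 11.7+7.8, 0.9+9.3] = [17.400,19.500,10.200]
diag = √(33.8²+33.8²+27.5²) = √3041.13 = 55.146


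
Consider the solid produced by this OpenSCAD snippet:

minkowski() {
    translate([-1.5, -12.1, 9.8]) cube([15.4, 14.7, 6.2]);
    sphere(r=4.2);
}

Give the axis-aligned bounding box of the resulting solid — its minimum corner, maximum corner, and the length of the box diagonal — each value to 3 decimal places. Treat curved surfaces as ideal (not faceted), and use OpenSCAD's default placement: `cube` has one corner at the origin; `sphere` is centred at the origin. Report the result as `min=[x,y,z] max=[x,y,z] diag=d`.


A = translate([-1.5, -12.1, 9.8]) cube([15.4, 14.7, 6.2]) → bbox [-1.5,-12.1,9.8] .. [13.9,2.6,16]
B = sphere(r=4.2) → bbox [-4.2,-4.2,-4.2] .. [4.2,4.2,4.2]
lo = A.lo+B.lo = [-1.5-4.2, -12.1-4.2, 9.8-4.2] = [-5.700,-16.300,5.600]
hi = A.hi+B.hi = [13.9+4.2, 2.6+4.2, 16+4.2] = [18.100,6.800,20.200]
diag = √(23.8²+23.1²+14.6²) = √1313.21 = 36.238

min=[-5.700,-16.300,5.600] max=[18.100,6.800,20.200] diag=36.238


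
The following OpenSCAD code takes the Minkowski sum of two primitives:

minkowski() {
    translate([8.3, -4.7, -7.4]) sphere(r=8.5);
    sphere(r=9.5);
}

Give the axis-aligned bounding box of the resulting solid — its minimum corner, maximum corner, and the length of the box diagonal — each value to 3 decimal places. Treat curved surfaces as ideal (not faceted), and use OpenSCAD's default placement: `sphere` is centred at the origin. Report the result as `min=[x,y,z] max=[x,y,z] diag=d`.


min=[-9.700,-22.700,-25.400] max=[26.300,13.300,10.600] diag=62.354

A = translate([8.3, -4.7, -7.4]) sphere(r=8.5) → bbox [-0.2,-13.2,-15.9] .. [16.8,3.8,1.1]
B = sphere(r=9.5) → bbox [-9.5,-9.5,-9.5] .. [9.5,9.5,9.5]
lo = A.lo+B.lo = [-0.2-9.5, -13.2-9.5, -15.9-9.5] = [-9.700,-22.700,-25.400]
hi = A.hi+B.hi = [16.8+9.5, 3.8+9.5, 1.1+9.5] = [26.300,13.300,10.600]
diag = √(36²+36²+36²) = √3888 = 62.354


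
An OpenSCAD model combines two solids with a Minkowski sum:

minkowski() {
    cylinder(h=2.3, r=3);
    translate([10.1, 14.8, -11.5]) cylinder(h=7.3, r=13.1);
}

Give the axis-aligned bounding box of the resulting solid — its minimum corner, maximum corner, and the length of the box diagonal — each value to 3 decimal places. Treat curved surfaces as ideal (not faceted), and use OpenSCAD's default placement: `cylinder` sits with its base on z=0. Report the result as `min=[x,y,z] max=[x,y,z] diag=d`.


min=[-6.000,-1.300,-11.500] max=[26.200,30.900,-1.900] diag=46.539

A = translate([10.1, 14.8, -11.5]) cylinder(h=7.3, r=13.1) → bbox [-3,1.7,-11.5] .. [23.2,27.9,-4.2]
B = cylinder(h=2.3, r=3) → bbox [-3,-3,0] .. [3,3,2.3]
lo = A.lo+B.lo = [-3-3, 1.7-3, -11.5+0] = [-6.000,-1.300,-11.500]
hi = A.hi+B.hi = [23.2+3, 27.9+3, -4.2+2.3] = [26.200,30.900,-1.900]
diag = √(32.2²+32.2²+9.6²) = √2165.84 = 46.539


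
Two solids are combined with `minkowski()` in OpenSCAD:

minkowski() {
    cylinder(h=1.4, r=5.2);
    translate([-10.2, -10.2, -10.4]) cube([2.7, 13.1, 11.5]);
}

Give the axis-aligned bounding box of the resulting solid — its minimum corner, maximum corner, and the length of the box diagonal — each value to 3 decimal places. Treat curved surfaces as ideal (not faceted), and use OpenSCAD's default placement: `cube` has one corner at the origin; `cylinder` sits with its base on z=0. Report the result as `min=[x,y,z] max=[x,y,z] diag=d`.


min=[-15.400,-15.400,-10.400] max=[-2.300,8.100,2.500] diag=29.837

A = translate([-10.2, -10.2, -10.4]) cube([2.7, 13.1, 11.5]) → bbox [-10.2,-10.2,-10.4] .. [-7.5,2.9,1.1]
B = cylinder(h=1.4, r=5.2) → bbox [-5.2,-5.2,0] .. [5.2,5.2,1.4]
lo = A.lo+B.lo = [-10.2-5.2, -10.2-5.2, -10.4+0] = [-15.400,-15.400,-10.400]
hi = A.hi+B.hi = [-7.5+5.2, 2.9+5.2, 1.1+1.4] = [-2.300,8.100,2.500]
diag = √(13.1²+23.5²+12.9²) = √890.27 = 29.837


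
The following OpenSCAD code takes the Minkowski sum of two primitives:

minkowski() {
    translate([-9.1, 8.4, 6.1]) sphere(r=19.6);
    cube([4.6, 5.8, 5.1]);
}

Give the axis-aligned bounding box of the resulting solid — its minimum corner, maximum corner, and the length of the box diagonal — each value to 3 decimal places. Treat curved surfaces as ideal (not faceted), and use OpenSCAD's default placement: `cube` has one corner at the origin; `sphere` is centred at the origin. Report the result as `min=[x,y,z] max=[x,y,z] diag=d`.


min=[-28.700,-11.200,-13.500] max=[15.100,33.800,30.800] diag=76.850

A = translate([-9.1, 8.4, 6.1]) sphere(r=19.6) → bbox [-28.7,-11.2,-13.5] .. [10.5,28,25.7]
B = cube([4.6, 5.8, 5.1]) → bbox [0,0,0] .. [4.6,5.8,5.1]
lo = A.lo+B.lo = [-28.7+0, -11.2+0, -13.5+0] = [-28.700,-11.200,-13.500]
hi = A.hi+B.hi = [10.5+4.6, 28+5.8, 25.7+5.1] = [15.100,33.800,30.800]
diag = √(43.8²+45²+44.3²) = √5905.93 = 76.850


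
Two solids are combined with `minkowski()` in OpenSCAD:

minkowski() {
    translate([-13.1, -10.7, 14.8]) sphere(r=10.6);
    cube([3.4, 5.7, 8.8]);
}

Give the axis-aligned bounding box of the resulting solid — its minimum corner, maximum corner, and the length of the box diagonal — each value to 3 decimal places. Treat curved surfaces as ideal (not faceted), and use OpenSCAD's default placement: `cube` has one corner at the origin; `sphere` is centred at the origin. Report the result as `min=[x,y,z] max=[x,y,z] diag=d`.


A = translate([-13.1, -10.7, 14.8]) sphere(r=10.6) → bbox [-23.7,-21.3,4.2] .. [-2.5,-0.1,25.4]
B = cube([3.4, 5.7, 8.8]) → bbox [0,0,0] .. [3.4,5.7,8.8]
lo = A.lo+B.lo = [-23.7+0, -21.3+0, 4.2+0] = [-23.700,-21.300,4.200]
hi = A.hi+B.hi = [-2.5+3.4, -0.1+5.7, 25.4+8.8] = [0.900,5.600,34.200]
diag = √(24.6²+26.9²+30²) = √2228.77 = 47.210

min=[-23.700,-21.300,4.200] max=[0.900,5.600,34.200] diag=47.210


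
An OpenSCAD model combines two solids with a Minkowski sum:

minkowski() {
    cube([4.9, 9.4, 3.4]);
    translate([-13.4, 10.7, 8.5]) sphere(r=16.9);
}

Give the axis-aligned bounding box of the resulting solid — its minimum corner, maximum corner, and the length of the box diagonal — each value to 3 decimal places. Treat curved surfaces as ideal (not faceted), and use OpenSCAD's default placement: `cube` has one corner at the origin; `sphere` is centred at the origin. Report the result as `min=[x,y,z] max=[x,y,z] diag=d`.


min=[-30.300,-6.200,-8.400] max=[8.400,37.000,28.800] diag=68.904

A = translate([-13.4, 10.7, 8.5]) sphere(r=16.9) → bbox [-30.3,-6.2,-8.4] .. [3.5,27.6,25.4]
B = cube([4.9, 9.4, 3.4]) → bbox [0,0,0] .. [4.9,9.4,3.4]
lo = A.lo+B.lo = [-30.3+0, -6.2+0, -8.4+0] = [-30.300,-6.200,-8.400]
hi = A.hi+B.hi = [3.5+4.9, 27.6+9.4, 25.4+3.4] = [8.400,37.000,28.800]
diag = √(38.7²+43.2²+37.2²) = √4747.77 = 68.904


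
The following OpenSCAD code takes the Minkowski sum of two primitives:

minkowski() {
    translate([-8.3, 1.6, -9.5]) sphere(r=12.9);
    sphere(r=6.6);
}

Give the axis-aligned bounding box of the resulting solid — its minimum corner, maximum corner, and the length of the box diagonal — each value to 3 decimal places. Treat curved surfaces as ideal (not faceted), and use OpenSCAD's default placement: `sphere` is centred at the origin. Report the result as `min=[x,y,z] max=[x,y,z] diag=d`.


A = translate([-8.3, 1.6, -9.5]) sphere(r=12.9) → bbox [-21.2,-11.3,-22.4] .. [4.6,14.5,3.4]
B = sphere(r=6.6) → bbox [-6.6,-6.6,-6.6] .. [6.6,6.6,6.6]
lo = A.lo+B.lo = [-21.2-6.6, -11.3-6.6, -22.4-6.6] = [-27.800,-17.900,-29.000]
hi = A.hi+B.hi = [4.6+6.6, 14.5+6.6, 3.4+6.6] = [11.200,21.100,10.000]
diag = √(39²+39²+39²) = √4563 = 67.550

min=[-27.800,-17.900,-29.000] max=[11.200,21.100,10.000] diag=67.550


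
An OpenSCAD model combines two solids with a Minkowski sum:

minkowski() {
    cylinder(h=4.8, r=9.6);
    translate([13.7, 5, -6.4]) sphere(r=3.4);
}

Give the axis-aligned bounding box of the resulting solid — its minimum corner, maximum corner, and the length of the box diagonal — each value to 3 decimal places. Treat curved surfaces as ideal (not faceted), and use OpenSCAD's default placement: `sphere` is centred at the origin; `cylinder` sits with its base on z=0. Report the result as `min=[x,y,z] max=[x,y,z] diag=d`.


min=[0.700,-8.000,-9.800] max=[26.700,18.000,1.800] diag=38.556

A = translate([13.7, 5, -6.4]) sphere(r=3.4) → bbox [10.3,1.6,-9.8] .. [17.1,8.4,-3]
B = cylinder(h=4.8, r=9.6) → bbox [-9.6,-9.6,0] .. [9.6,9.6,4.8]
lo = A.lo+B.lo = [10.3-9.6, 1.6-9.6, -9.8+0] = [0.700,-8.000,-9.800]
hi = A.hi+B.hi = [17.1+9.6, 8.4+9.6, -3+4.8] = [26.700,18.000,1.800]
diag = √(26²+26²+11.6²) = √1486.56 = 38.556


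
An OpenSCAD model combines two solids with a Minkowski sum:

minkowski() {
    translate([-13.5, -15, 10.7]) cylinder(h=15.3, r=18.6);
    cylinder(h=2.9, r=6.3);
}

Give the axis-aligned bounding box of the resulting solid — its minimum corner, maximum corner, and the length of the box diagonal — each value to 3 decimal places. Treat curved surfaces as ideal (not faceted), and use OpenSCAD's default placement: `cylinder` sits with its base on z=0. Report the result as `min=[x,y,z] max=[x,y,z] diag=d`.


min=[-38.400,-39.900,10.700] max=[11.400,9.900,28.900] diag=72.741

A = translate([-13.5, -15, 10.7]) cylinder(h=15.3, r=18.6) → bbox [-32.1,-33.6,10.7] .. [5.1,3.6,26]
B = cylinder(h=2.9, r=6.3) → bbox [-6.3,-6.3,0] .. [6.3,6.3,2.9]
lo = A.lo+B.lo = [-32.1-6.3, -33.6-6.3, 10.7+0] = [-38.400,-39.900,10.700]
hi = A.hi+B.hi = [5.1+6.3, 3.6+6.3, 26+2.9] = [11.400,9.900,28.900]
diag = √(49.8²+49.8²+18.2²) = √5291.32 = 72.741


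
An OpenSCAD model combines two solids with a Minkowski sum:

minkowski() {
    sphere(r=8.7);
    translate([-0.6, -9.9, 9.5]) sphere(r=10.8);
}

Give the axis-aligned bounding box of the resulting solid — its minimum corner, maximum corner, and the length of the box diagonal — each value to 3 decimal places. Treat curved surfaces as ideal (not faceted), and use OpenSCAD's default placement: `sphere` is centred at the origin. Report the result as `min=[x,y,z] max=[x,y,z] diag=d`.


min=[-20.100,-29.400,-10.000] max=[18.900,9.600,29.000] diag=67.550

A = translate([-0.6, -9.9, 9.5]) sphere(r=10.8) → bbox [-11.4,-20.7,-1.3] .. [10.2,0.9,20.3]
B = sphere(r=8.7) → bbox [-8.7,-8.7,-8.7] .. [8.7,8.7,8.7]
lo = A.lo+B.lo = [-11.4-8.7, -20.7-8.7, -1.3-8.7] = [-20.100,-29.400,-10.000]
hi = A.hi+B.hi = [10.2+8.7, 0.9+8.7, 20.3+8.7] = [18.900,9.600,29.000]
diag = √(39²+39²+39²) = √4563 = 67.550


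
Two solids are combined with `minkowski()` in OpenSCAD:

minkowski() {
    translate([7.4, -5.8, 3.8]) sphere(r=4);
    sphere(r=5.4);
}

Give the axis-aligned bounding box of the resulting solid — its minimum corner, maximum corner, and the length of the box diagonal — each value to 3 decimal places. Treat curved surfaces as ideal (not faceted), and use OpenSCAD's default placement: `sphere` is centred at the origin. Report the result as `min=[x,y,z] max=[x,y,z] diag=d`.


A = translate([7.4, -5.8, 3.8]) sphere(r=4) → bbox [3.4,-9.8,-0.2] .. [11.4,-1.8,7.8]
B = sphere(r=5.4) → bbox [-5.4,-5.4,-5.4] .. [5.4,5.4,5.4]
lo = A.lo+B.lo = [3.4-5.4, -9.8-5.4, -0.2-5.4] = [-2.000,-15.200,-5.600]
hi = A.hi+B.hi = [11.4+5.4, -1.8+5.4, 7.8+5.4] = [16.800,3.600,13.200]
diag = √(18.8²+18.8²+18.8²) = √1060.32 = 32.563

min=[-2.000,-15.200,-5.600] max=[16.800,3.600,13.200] diag=32.563


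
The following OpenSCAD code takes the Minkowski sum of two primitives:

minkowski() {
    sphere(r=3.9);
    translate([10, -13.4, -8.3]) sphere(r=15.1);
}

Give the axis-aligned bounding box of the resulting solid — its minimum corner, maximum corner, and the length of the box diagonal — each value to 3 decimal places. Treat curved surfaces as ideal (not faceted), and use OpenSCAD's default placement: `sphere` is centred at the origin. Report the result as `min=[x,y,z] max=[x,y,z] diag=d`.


A = translate([10, -13.4, -8.3]) sphere(r=15.1) → bbox [-5.1,-28.5,-23.4] .. [25.1,1.7,6.8]
B = sphere(r=3.9) → bbox [-3.9,-3.9,-3.9] .. [3.9,3.9,3.9]
lo = A.lo+B.lo = [-5.1-3.9, -28.5-3.9, -23.4-3.9] = [-9.000,-32.400,-27.300]
hi = A.hi+B.hi = [25.1+3.9, 1.7+3.9, 6.8+3.9] = [29.000,5.600,10.700]
diag = √(38²+38²+38²) = √4332 = 65.818

min=[-9.000,-32.400,-27.300] max=[29.000,5.600,10.700] diag=65.818


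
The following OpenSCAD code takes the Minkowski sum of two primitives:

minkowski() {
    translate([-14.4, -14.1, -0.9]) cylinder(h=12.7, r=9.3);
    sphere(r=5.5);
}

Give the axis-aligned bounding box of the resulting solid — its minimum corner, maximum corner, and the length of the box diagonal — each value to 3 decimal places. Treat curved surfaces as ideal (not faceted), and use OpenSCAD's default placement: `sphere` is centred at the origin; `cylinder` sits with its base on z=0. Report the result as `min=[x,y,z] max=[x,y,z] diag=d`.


A = translate([-14.4, -14.1, -0.9]) cylinder(h=12.7, r=9.3) → bbox [-23.7,-23.4,-0.9] .. [-5.1,-4.8,11.8]
B = sphere(r=5.5) → bbox [-5.5,-5.5,-5.5] .. [5.5,5.5,5.5]
lo = A.lo+B.lo = [-23.7-5.5, -23.4-5.5, -0.9-5.5] = [-29.200,-28.900,-6.400]
hi = A.hi+B.hi = [-5.1+5.5, -4.8+5.5, 11.8+5.5] = [0.400,0.700,17.300]
diag = √(29.6²+29.6²+23.7²) = √2314.01 = 48.104

min=[-29.200,-28.900,-6.400] max=[0.400,0.700,17.300] diag=48.104


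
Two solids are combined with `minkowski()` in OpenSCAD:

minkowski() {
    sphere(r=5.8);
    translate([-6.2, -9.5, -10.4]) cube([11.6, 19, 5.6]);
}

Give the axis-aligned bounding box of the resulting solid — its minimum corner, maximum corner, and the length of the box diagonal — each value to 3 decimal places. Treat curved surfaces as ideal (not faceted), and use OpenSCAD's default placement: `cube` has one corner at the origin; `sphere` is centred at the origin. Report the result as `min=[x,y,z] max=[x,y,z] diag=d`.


A = translate([-6.2, -9.5, -10.4]) cube([11.6, 19, 5.6]) → bbox [-6.2,-9.5,-10.4] .. [5.4,9.5,-4.8]
B = sphere(r=5.8) → bbox [-5.8,-5.8,-5.8] .. [5.8,5.8,5.8]
lo = A.lo+B.lo = [-6.2-5.8, -9.5-5.8, -10.4-5.8] = [-12.000,-15.300,-16.200]
hi = A.hi+B.hi = [5.4+5.8, 9.5+5.8, -4.8+5.8] = [11.200,15.300,1.000]
diag = √(23.2²+30.6²+17.2²) = √1770.44 = 42.077

min=[-12.000,-15.300,-16.200] max=[11.200,15.300,1.000] diag=42.077


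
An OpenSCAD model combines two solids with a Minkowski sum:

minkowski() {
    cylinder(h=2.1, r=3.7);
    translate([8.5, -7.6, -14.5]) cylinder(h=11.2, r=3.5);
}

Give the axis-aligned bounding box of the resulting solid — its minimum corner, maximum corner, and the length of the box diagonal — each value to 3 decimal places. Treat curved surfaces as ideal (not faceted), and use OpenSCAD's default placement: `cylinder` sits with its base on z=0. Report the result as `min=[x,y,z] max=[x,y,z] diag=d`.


A = translate([8.5, -7.6, -14.5]) cylinder(h=11.2, r=3.5) → bbox [5,-11.1,-14.5] .. [12,-4.1,-3.3]
B = cylinder(h=2.1, r=3.7) → bbox [-3.7,-3.7,0] .. [3.7,3.7,2.1]
lo = A.lo+B.lo = [5-3.7, -11.1-3.7, -14.5+0] = [1.300,-14.800,-14.500]
hi = A.hi+B.hi = [12+3.7, -4.1+3.7, -3.3+2.1] = [15.700,-0.400,-1.200]
diag = √(14.4²+14.4²+13.3²) = √591.61 = 24.323

min=[1.300,-14.800,-14.500] max=[15.700,-0.400,-1.200] diag=24.323


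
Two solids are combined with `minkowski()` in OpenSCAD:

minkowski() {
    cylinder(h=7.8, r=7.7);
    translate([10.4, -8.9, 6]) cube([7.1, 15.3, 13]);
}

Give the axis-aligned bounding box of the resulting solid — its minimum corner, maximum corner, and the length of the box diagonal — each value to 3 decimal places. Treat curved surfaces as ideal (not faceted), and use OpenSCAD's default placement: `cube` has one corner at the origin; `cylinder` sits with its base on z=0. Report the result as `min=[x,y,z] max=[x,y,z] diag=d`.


min=[2.700,-16.600,6.000] max=[25.200,14.100,26.800] diag=43.375

A = translate([10.4, -8.9, 6]) cube([7.1, 15.3, 13]) → bbox [10.4,-8.9,6] .. [17.5,6.4,19]
B = cylinder(h=7.8, r=7.7) → bbox [-7.7,-7.7,0] .. [7.7,7.7,7.8]
lo = A.lo+B.lo = [10.4-7.7, -8.9-7.7, 6+0] = [2.700,-16.600,6.000]
hi = A.hi+B.hi = [17.5+7.7, 6.4+7.7, 19+7.8] = [25.200,14.100,26.800]
diag = √(22.5²+30.7²+20.8²) = √1881.38 = 43.375


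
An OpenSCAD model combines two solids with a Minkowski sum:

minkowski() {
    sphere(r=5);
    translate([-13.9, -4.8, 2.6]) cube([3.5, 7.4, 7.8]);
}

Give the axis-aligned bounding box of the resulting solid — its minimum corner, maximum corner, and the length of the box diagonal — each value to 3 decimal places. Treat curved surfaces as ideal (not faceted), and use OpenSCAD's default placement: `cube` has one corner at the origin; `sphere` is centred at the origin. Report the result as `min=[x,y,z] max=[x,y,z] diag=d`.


A = translate([-13.9, -4.8, 2.6]) cube([3.5, 7.4, 7.8]) → bbox [-13.9,-4.8,2.6] .. [-10.4,2.6,10.4]
B = sphere(r=5) → bbox [-5,-5,-5] .. [5,5,5]
lo = A.lo+B.lo = [-13.9-5, -4.8-5, 2.6-5] = [-18.900,-9.800,-2.400]
hi = A.hi+B.hi = [-10.4+5, 2.6+5, 10.4+5] = [-5.400,7.600,15.400]
diag = √(13.5²+17.4²+17.8²) = √801.85 = 28.317

min=[-18.900,-9.800,-2.400] max=[-5.400,7.600,15.400] diag=28.317


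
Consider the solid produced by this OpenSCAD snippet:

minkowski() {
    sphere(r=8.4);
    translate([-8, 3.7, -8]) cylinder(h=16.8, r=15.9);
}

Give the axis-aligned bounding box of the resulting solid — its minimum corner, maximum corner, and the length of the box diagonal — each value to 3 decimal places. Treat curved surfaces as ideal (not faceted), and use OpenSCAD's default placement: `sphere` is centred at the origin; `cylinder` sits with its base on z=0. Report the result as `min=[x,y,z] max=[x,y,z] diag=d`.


A = translate([-8, 3.7, -8]) cylinder(h=16.8, r=15.9) → bbox [-23.9,-12.2,-8] .. [7.9,19.6,8.8]
B = sphere(r=8.4) → bbox [-8.4,-8.4,-8.4] .. [8.4,8.4,8.4]
lo = A.lo+B.lo = [-23.9-8.4, -12.2-8.4, -8-8.4] = [-32.300,-20.600,-16.400]
hi = A.hi+B.hi = [7.9+8.4, 19.6+8.4, 8.8+8.4] = [16.300,28.000,17.200]
diag = √(48.6²+48.6²+33.6²) = √5852.88 = 76.504

min=[-32.300,-20.600,-16.400] max=[16.300,28.000,17.200] diag=76.504


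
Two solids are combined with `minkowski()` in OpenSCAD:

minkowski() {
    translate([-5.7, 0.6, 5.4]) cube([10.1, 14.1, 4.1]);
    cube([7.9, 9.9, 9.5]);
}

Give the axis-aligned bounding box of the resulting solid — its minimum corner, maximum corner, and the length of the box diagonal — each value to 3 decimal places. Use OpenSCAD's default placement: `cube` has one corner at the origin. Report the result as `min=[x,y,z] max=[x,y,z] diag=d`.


A = translate([-5.7, 0.6, 5.4]) cube([10.1, 14.1, 4.1]) → bbox [-5.7,0.6,5.4] .. [4.4,14.7,9.5]
B = cube([7.9, 9.9, 9.5]) → bbox [0,0,0] .. [7.9,9.9,9.5]
lo = A.lo+B.lo = [-5.7+0, 0.6+0, 5.4+0] = [-5.700,0.600,5.400]
hi = A.hi+B.hi = [4.4+7.9, 14.7+9.9, 9.5+9.5] = [12.300,24.600,19.000]
diag = √(18²+24²+13.6²) = √1084.96 = 32.939

min=[-5.700,0.600,5.400] max=[12.300,24.600,19.000] diag=32.939


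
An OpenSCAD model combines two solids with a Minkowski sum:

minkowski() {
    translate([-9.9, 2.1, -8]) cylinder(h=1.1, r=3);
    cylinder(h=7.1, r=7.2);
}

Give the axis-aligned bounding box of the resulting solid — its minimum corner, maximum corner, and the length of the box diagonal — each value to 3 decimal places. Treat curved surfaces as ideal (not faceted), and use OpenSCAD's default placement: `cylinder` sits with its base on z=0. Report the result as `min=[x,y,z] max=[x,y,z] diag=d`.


min=[-20.100,-8.100,-8.000] max=[0.300,12.300,0.200] diag=29.993

A = translate([-9.9, 2.1, -8]) cylinder(h=1.1, r=3) → bbox [-12.9,-0.9,-8] .. [-6.9,5.1,-6.9]
B = cylinder(h=7.1, r=7.2) → bbox [-7.2,-7.2,0] .. [7.2,7.2,7.1]
lo = A.lo+B.lo = [-12.9-7.2, -0.9-7.2, -8+0] = [-20.100,-8.100,-8.000]
hi = A.hi+B.hi = [-6.9+7.2, 5.1+7.2, -6.9+7.1] = [0.300,12.300,0.200]
diag = √(20.4²+20.4²+8.2²) = √899.56 = 29.993


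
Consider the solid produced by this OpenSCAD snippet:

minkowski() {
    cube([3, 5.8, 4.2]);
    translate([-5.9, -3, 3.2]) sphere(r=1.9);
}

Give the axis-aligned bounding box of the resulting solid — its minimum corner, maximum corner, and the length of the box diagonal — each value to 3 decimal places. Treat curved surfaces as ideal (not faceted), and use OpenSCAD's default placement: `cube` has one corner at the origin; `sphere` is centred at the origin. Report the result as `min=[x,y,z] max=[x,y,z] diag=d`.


A = translate([-5.9, -3, 3.2]) sphere(r=1.9) → bbox [-7.8,-4.9,1.3] .. [-4,-1.1,5.1]
B = cube([3, 5.8, 4.2]) → bbox [0,0,0] .. [3,5.8,4.2]
lo = A.lo+B.lo = [-7.8+0, -4.9+0, 1.3+0] = [-7.800,-4.900,1.300]
hi = A.hi+B.hi = [-4+3, -1.1+5.8, 5.1+4.2] = [-1.000,4.700,9.300]
diag = √(6.8²+9.6²+8²) = √202.4 = 14.227

min=[-7.800,-4.900,1.300] max=[-1.000,4.700,9.300] diag=14.227


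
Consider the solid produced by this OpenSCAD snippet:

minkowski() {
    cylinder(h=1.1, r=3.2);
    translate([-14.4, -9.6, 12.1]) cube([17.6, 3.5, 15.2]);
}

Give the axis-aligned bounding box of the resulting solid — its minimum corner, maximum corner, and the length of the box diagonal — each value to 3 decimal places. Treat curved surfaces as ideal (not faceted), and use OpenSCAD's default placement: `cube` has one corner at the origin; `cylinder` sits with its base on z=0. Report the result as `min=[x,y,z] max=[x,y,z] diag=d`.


A = translate([-14.4, -9.6, 12.1]) cube([17.6, 3.5, 15.2]) → bbox [-14.4,-9.6,12.1] .. [3.2,-6.1,27.3]
B = cylinder(h=1.1, r=3.2) → bbox [-3.2,-3.2,0] .. [3.2,3.2,1.1]
lo = A.lo+B.lo = [-14.4-3.2, -9.6-3.2, 12.1+0] = [-17.600,-12.800,12.100]
hi = A.hi+B.hi = [3.2+3.2, -6.1+3.2, 27.3+1.1] = [6.400,-2.900,28.400]
diag = √(24²+9.9²+16.3²) = √939.7 = 30.655

min=[-17.600,-12.800,12.100] max=[6.400,-2.900,28.400] diag=30.655


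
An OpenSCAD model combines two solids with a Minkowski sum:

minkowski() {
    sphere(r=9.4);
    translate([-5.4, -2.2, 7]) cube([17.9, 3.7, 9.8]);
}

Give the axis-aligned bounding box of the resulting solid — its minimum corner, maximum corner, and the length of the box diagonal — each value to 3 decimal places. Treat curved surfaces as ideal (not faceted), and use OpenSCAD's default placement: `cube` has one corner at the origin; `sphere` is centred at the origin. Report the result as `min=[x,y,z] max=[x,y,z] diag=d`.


A = translate([-5.4, -2.2, 7]) cube([17.9, 3.7, 9.8]) → bbox [-5.4,-2.2,7] .. [12.5,1.5,16.8]
B = sphere(r=9.4) → bbox [-9.4,-9.4,-9.4] .. [9.4,9.4,9.4]
lo = A.lo+B.lo = [-5.4-9.4, -2.2-9.4, 7-9.4] = [-14.800,-11.600,-2.400]
hi = A.hi+B.hi = [12.5+9.4, 1.5+9.4, 16.8+9.4] = [21.900,10.900,26.200]
diag = √(36.7²+22.5²+28.6²) = √2671.1 = 51.683

min=[-14.800,-11.600,-2.400] max=[21.900,10.900,26.200] diag=51.683
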